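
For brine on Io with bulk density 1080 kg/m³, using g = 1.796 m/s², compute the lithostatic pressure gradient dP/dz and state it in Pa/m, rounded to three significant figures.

dP/dz = ρg = 1080 kg/m³ × 1.796 m/s² = 1939.7 Pa/m

1940 Pa/m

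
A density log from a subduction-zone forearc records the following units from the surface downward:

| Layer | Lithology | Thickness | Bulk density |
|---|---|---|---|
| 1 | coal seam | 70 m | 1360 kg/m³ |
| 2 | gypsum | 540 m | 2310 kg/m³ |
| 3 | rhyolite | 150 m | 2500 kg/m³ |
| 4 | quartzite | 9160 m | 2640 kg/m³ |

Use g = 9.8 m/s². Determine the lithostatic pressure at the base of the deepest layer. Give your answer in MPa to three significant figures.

254 MPa

coal seam: 1360 kg/m³ × 9.8 m/s² × 70 m = 9.330×10^5 Pa = 0.9330 MPa
gypsum: 2310 kg/m³ × 9.8 m/s² × 540 m = 1.222×10^7 Pa = 12.22 MPa
rhyolite: 2500 kg/m³ × 9.8 m/s² × 150 m = 3.675×10^6 Pa = 3.675 MPa
quartzite: 2640 kg/m³ × 9.8 m/s² × 9160 m = 2.370×10^8 Pa = 237.0 MPa
Total = 0.9330 + 12.22 + 3.675 + 237.0 = 253.82 MPa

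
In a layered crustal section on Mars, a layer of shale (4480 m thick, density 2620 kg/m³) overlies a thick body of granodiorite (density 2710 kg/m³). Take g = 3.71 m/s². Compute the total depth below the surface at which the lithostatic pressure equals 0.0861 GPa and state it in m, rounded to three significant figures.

Pressure at base of upper layers: 2620×3.71×4480 = 4.355×10^7 Pa = 0.04355 GPa
Remaining pressure to be supplied by granodiorite: 8.610×10^7 − 4.355×10^7 = 4.255×10^7 Pa
Additional depth in granodiorite = 4.255×10^7 Pa / (2710 kg/m³ × 3.71 m/s²) = 4232.5 m
Total depth = 4480 m + 4232.5 m = 8712.5 m

8710 m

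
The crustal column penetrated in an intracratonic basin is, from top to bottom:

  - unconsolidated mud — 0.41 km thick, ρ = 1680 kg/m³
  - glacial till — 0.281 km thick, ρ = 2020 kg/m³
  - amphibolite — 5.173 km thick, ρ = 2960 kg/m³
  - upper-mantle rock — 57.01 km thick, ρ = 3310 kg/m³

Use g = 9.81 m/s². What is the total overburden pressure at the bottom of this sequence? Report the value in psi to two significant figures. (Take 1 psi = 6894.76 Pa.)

unconsolidated mud: 1680 kg/m³ × 9.81 m/s² × 410 m = 6.757×10^6 Pa = 980.0 psi
glacial till: 2020 kg/m³ × 9.81 m/s² × 281 m = 5.568×10^6 Pa = 807.6 psi
amphibolite: 2960 kg/m³ × 9.81 m/s² × 5173 m = 1.502×10^8 Pa = 21786 psi
upper-mantle rock: 3310 kg/m³ × 9.81 m/s² × 57010 m = 1.851×10^9 Pa = 2.685×10^5 psi
Total = 980.0 + 807.6 + 21786 + 2.685×10^5 = 2.9206×10^5 psi

290000 psi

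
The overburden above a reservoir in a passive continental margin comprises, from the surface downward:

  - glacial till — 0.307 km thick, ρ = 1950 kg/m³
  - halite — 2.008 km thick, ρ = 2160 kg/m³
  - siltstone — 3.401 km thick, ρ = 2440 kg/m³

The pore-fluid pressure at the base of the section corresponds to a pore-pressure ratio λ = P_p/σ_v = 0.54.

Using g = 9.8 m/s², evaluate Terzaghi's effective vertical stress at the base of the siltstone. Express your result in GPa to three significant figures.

0.0597 GPa

Overburden (lithostatic) stress σ_v:
glacial till: 1950 kg/m³ × 9.8 m/s² × 307 m = 5.867×10^6 Pa = 5.867 MPa
halite: 2160 kg/m³ × 9.8 m/s² × 2008 m = 4.251×10^7 Pa = 42.51 MPa
siltstone: 2440 kg/m³ × 9.8 m/s² × 3401 m = 8.132×10^7 Pa = 81.32 MPa
Total = 5.867 + 42.51 + 81.32 = 129.70 MPa
Pore pressure P_p = λ·σ_v = 0.54 × 129.7 MPa = 70.04 MPa
Effective stress σ' = σ_v − P_p = 129.7 − 70.04 = 59.661 MPa = 0.059661 GPa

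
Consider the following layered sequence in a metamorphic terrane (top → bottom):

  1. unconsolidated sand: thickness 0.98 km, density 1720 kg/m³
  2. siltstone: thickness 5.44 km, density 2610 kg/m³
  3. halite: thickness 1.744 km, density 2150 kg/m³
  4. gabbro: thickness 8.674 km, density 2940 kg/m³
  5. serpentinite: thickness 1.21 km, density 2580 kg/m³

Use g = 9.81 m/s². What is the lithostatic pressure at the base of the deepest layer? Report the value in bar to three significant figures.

unconsolidated sand: 1720 kg/m³ × 9.81 m/s² × 980 m = 1.654×10^7 Pa = 165.4 bar
siltstone: 2610 kg/m³ × 9.81 m/s² × 5440 m = 1.393×10^8 Pa = 1393 bar
halite: 2150 kg/m³ × 9.81 m/s² × 1744 m = 3.678×10^7 Pa = 367.8 bar
gabbro: 2940 kg/m³ × 9.81 m/s² × 8674 m = 2.502×10^8 Pa = 2502 bar
serpentinite: 2580 kg/m³ × 9.81 m/s² × 1210 m = 3.062×10^7 Pa = 306.2 bar
Total = 165.4 + 1393 + 367.8 + 2502 + 306.2 = 4734.0 bar

4730 bar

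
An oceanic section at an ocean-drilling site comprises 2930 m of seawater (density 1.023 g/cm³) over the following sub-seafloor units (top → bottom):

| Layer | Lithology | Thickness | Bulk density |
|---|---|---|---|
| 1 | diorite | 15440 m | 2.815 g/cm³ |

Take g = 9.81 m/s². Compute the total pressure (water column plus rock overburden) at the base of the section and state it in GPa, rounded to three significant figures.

seawater: 1023 kg/m³ × 9.81 m/s² × 2930 m = 2.940×10^7 Pa = 0.02940 GPa
diorite: 2815 kg/m³ × 9.81 m/s² × 15440 m = 4.264×10^8 Pa = 0.4264 GPa
Total = 0.02940 + 0.4264 = 0.45578 GPa

0.456 GPa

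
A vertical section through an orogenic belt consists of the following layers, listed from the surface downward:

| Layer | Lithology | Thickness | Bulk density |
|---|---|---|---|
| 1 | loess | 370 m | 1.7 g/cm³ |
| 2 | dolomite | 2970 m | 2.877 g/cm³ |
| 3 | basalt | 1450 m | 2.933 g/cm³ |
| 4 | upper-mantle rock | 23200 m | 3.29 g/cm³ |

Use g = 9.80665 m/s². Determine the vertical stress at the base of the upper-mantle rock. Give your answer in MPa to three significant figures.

loess: 1700 kg/m³ × 9.80665 m/s² × 370 m = 6.168×10^6 Pa = 6.168 MPa
dolomite: 2877 kg/m³ × 9.80665 m/s² × 2970 m = 8.379×10^7 Pa = 83.79 MPa
basalt: 2933 kg/m³ × 9.80665 m/s² × 1450 m = 4.171×10^7 Pa = 41.71 MPa
upper-mantle rock: 3290 kg/m³ × 9.80665 m/s² × 23200 m = 7.485×10^8 Pa = 748.5 MPa
Total = 6.168 + 83.79 + 41.71 + 748.5 = 880.19 MPa

880 MPa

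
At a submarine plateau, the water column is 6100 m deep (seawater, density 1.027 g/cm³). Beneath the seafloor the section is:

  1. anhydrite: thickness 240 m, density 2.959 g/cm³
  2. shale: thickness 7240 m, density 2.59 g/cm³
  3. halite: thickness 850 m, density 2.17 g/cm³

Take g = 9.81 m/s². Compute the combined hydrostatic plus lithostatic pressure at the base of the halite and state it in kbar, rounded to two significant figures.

2.7 kbar

seawater: 1027 kg/m³ × 9.81 m/s² × 6100 m = 6.146×10^7 Pa = 0.6146 kbar
anhydrite: 2959 kg/m³ × 9.81 m/s² × 240 m = 6.967×10^6 Pa = 0.06967 kbar
shale: 2590 kg/m³ × 9.81 m/s² × 7240 m = 1.840×10^8 Pa = 1.840 kbar
halite: 2170 kg/m³ × 9.81 m/s² × 850 m = 1.809×10^7 Pa = 0.1809 kbar
Total = 0.6146 + 0.06967 + 1.840 + 0.1809 = 2.7047 kbar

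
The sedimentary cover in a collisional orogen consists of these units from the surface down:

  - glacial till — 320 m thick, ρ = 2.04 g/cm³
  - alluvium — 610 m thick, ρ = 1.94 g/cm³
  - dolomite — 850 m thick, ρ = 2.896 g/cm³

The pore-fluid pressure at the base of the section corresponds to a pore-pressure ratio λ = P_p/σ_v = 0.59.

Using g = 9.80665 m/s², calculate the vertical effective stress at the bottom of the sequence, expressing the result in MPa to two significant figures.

17 MPa

Overburden (lithostatic) stress σ_v:
glacial till: 2040 kg/m³ × 9.80665 m/s² × 320 m = 6.402×10^6 Pa = 6.402 MPa
alluvium: 1940 kg/m³ × 9.80665 m/s² × 610 m = 1.161×10^7 Pa = 11.61 MPa
dolomite: 2896 kg/m³ × 9.80665 m/s² × 850 m = 2.414×10^7 Pa = 24.14 MPa
Total = 6.402 + 11.61 + 24.14 = 42.147 MPa
Pore pressure P_p = λ·σ_v = 0.59 × 42.15 MPa = 24.87 MPa
Effective stress σ' = σ_v − P_p = 42.15 − 24.87 = 17.280 MPa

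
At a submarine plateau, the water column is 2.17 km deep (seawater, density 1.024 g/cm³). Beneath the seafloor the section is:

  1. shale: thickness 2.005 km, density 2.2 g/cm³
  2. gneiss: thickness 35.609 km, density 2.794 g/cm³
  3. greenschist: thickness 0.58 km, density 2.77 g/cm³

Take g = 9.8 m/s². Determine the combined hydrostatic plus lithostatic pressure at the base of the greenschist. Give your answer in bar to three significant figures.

seawater: 1024 kg/m³ × 9.8 m/s² × 2170 m = 2.178×10^7 Pa = 217.8 bar
shale: 2200 kg/m³ × 9.8 m/s² × 2005 m = 4.323×10^7 Pa = 432.3 bar
gneiss: 2794 kg/m³ × 9.8 m/s² × 35609 m = 9.750×10^8 Pa = 9750 bar
greenschist: 2770 kg/m³ × 9.8 m/s² × 580 m = 1.574×10^7 Pa = 157.4 bar
Total = 217.8 + 432.3 + 9750 + 157.4 = 10558 bar

10600 bar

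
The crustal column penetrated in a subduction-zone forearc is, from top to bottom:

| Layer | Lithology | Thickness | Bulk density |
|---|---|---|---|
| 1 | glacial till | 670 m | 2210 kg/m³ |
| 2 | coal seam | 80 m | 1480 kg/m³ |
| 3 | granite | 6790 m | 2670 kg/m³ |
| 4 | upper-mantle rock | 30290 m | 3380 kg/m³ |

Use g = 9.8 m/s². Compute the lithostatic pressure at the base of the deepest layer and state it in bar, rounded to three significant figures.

12000 bar

glacial till: 2210 kg/m³ × 9.8 m/s² × 670 m = 1.451×10^7 Pa = 145.1 bar
coal seam: 1480 kg/m³ × 9.8 m/s² × 80 m = 1.160×10^6 Pa = 11.60 bar
granite: 2670 kg/m³ × 9.8 m/s² × 6790 m = 1.777×10^8 Pa = 1777 bar
upper-mantle rock: 3380 kg/m³ × 9.8 m/s² × 30290 m = 1.003×10^9 Pa = 10033 bar
Total = 145.1 + 11.60 + 1777 + 10033 = 11967 bar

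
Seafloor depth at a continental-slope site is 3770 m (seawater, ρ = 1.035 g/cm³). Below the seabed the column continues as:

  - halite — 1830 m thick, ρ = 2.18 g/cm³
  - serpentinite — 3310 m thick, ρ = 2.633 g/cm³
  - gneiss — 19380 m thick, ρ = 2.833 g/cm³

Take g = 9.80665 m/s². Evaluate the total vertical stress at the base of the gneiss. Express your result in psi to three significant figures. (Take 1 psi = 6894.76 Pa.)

102000 psi

seawater: 1035 kg/m³ × 9.80665 m/s² × 3770 m = 3.827×10^7 Pa = 5550 psi
halite: 2180 kg/m³ × 9.80665 m/s² × 1830 m = 3.912×10^7 Pa = 5674 psi
serpentinite: 2633 kg/m³ × 9.80665 m/s² × 3310 m = 8.547×10^7 Pa = 12396 psi
gneiss: 2833 kg/m³ × 9.80665 m/s² × 19380 m = 5.384×10^8 Pa = 78091 psi
Total = 5550 + 5674 + 12396 + 78091 = 1.0171×10^5 psi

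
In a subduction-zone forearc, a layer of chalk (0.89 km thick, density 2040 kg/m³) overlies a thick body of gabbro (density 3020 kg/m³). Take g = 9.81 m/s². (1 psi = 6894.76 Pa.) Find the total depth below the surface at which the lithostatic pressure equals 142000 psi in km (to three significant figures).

Pressure at base of upper layers: 2040×9.81×890 = 1.781×10^7 Pa = 2583 psi
Remaining pressure to be supplied by gabbro: 9.791×10^8 − 1.781×10^7 = 9.612×10^8 Pa
Additional depth in gabbro = 9.612×10^8 Pa / (3020 kg/m³ × 9.81 m/s²) = 32446 m
Total depth = 890 m + 32446 m = 33336 m
= 33.336 km

33.3 km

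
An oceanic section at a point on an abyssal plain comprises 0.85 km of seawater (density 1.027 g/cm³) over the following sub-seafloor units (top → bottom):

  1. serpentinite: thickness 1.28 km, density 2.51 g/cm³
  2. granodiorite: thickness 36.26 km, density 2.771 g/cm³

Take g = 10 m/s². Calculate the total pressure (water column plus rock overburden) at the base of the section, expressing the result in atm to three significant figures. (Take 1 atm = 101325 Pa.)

10300 atm

seawater: 1027 kg/m³ × 10 m/s² × 850 m = 8.729×10^6 Pa = 86.15 atm
serpentinite: 2510 kg/m³ × 10 m/s² × 1280 m = 3.213×10^7 Pa = 317.1 atm
granodiorite: 2771 kg/m³ × 10 m/s² × 36260 m = 1.005×10^9 Pa = 9916 atm
Total = 86.15 + 317.1 + 9916 = 10319 atm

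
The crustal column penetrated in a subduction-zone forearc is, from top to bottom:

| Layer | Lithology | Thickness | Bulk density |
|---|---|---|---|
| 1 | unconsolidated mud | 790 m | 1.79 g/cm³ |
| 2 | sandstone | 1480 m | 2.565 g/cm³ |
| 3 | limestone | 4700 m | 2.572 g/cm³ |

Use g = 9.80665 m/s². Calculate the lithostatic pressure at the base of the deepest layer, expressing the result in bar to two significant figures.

1700 bar

unconsolidated mud: 1790 kg/m³ × 9.80665 m/s² × 790 m = 1.387×10^7 Pa = 138.7 bar
sandstone: 2565 kg/m³ × 9.80665 m/s² × 1480 m = 3.723×10^7 Pa = 372.3 bar
limestone: 2572 kg/m³ × 9.80665 m/s² × 4700 m = 1.185×10^8 Pa = 1185 bar
Total = 138.7 + 372.3 + 1185 = 1696.4 bar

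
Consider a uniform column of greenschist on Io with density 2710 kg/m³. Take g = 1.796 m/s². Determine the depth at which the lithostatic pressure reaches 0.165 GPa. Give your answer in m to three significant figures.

33900 m

h = P/(ρg) = 0.165 GPa / (2710 kg/m³ × 1.796 m/s²) = 1.650×10^8 Pa / 4867.2 Pa/m = 33901 m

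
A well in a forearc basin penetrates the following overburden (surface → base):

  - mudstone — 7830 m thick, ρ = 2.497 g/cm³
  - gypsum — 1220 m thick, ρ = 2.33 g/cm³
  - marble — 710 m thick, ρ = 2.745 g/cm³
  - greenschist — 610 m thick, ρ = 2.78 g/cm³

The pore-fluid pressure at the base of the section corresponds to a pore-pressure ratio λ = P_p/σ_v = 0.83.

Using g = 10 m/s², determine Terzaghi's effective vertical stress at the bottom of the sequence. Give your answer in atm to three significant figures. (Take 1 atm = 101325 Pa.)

Overburden (lithostatic) stress σ_v:
mudstone: 2497 kg/m³ × 10 m/s² × 7830 m = 1.955×10^8 Pa = 195.5 MPa
gypsum: 2330 kg/m³ × 10 m/s² × 1220 m = 2.843×10^7 Pa = 28.43 MPa
marble: 2745 kg/m³ × 10 m/s² × 710 m = 1.949×10^7 Pa = 19.49 MPa
greenschist: 2780 kg/m³ × 10 m/s² × 610 m = 1.696×10^7 Pa = 16.96 MPa
Total = 195.5 + 28.43 + 19.49 + 16.96 = 260.39 MPa
Pore pressure P_p = λ·σ_v = 0.83 × 260.4 MPa = 216.1 MPa
Effective stress σ' = σ_v − P_p = 260.4 − 216.1 = 44.266 MPa = 436.87 atm

437 atm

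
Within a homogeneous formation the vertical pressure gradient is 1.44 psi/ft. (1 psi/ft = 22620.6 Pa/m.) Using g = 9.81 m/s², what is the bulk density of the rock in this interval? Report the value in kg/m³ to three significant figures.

ρ = (dP/dz)/g = 1.44 psi/ft / 9.81 m/s² = 32574 Pa/m / 9.81 m/s² = 3320.5 kg/m³

3320 kg/m³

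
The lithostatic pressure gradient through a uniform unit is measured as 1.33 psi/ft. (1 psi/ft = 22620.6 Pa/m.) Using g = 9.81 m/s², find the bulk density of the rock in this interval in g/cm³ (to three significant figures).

ρ = (dP/dz)/g = 1.33 psi/ft / 9.81 m/s² = 30085 Pa/m / 9.81 m/s² = 3066.8 kg/m³
= 3.067 g/cm³

3.07 g/cm³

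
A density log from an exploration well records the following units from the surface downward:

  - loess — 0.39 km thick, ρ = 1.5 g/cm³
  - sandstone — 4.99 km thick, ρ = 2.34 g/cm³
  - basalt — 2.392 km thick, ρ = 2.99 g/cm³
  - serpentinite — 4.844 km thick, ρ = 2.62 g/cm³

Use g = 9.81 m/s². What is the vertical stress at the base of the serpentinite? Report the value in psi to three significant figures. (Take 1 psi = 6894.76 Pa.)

45700 psi

loess: 1500 kg/m³ × 9.81 m/s² × 390 m = 5.739×10^6 Pa = 832.3 psi
sandstone: 2340 kg/m³ × 9.81 m/s² × 4990 m = 1.145×10^8 Pa = 16614 psi
basalt: 2990 kg/m³ × 9.81 m/s² × 2392 m = 7.016×10^7 Pa = 10176 psi
serpentinite: 2620 kg/m³ × 9.81 m/s² × 4844 m = 1.245×10^8 Pa = 18057 psi
Total = 832.3 + 16614 + 10176 + 18057 = 45680 psi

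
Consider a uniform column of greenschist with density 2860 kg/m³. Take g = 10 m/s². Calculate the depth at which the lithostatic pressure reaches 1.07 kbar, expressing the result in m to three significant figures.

h = P/(ρg) = 1.07 kbar / (2860 kg/m³ × 10 m/s²) = 1.070×10^8 Pa / 28600 Pa/m = 3741.3 m

3740 m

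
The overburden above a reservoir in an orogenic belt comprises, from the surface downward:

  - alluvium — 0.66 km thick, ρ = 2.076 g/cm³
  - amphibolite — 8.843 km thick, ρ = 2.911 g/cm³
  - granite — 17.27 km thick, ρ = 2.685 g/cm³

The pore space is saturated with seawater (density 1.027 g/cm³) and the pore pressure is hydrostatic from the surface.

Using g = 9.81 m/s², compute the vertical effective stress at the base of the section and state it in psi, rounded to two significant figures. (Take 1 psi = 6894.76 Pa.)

Overburden (lithostatic) stress σ_v:
alluvium: 2076 kg/m³ × 9.81 m/s² × 660 m = 1.344×10^7 Pa = 13.44 MPa
amphibolite: 2911 kg/m³ × 9.81 m/s² × 8843 m = 2.525×10^8 Pa = 252.5 MPa
granite: 2685 kg/m³ × 9.81 m/s² × 17270 m = 4.549×10^8 Pa = 454.9 MPa
Total = 13.44 + 252.5 + 454.9 = 720.86 MPa
Pore pressure P_p = 1027 kg/m³ × 9.81 m/s² × 26773 m = 2.697×10^8 Pa = 269.7 MPa
Effective stress σ' = σ_v − P_p = 720.9 − 269.7 = 451.12 MPa = 65430 psi

65000 psi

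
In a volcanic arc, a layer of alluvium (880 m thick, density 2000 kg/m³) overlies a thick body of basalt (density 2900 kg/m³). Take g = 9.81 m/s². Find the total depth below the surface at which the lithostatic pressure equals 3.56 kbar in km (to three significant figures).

12.8 km

Pressure at base of upper layers: 2000×9.81×880 = 1.727×10^7 Pa = 0.1727 kbar
Remaining pressure to be supplied by basalt: 3.560×10^8 − 1.727×10^7 = 3.387×10^8 Pa
Additional depth in basalt = 3.387×10^8 Pa / (2900 kg/m³ × 9.81 m/s²) = 11907 m
Total depth = 880 m + 11907 m = 12787 m
= 12.787 km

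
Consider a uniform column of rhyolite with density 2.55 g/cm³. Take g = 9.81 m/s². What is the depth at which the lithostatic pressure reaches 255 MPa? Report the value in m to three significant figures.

h = P/(ρg) = 255 MPa / (2550 kg/m³ × 9.81 m/s²) = 2.550×10^8 Pa / 25016 Pa/m = 10194 m

10200 m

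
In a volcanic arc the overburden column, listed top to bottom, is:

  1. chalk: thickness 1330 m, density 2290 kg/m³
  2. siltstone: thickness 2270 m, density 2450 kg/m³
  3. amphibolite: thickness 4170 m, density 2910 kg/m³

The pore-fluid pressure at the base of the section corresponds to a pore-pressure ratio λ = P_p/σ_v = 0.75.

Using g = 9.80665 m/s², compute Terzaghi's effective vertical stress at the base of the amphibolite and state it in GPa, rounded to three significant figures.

Overburden (lithostatic) stress σ_v:
chalk: 2290 kg/m³ × 9.80665 m/s² × 1330 m = 2.987×10^7 Pa = 29.87 MPa
siltstone: 2450 kg/m³ × 9.80665 m/s² × 2270 m = 5.454×10^7 Pa = 54.54 MPa
amphibolite: 2910 kg/m³ × 9.80665 m/s² × 4170 m = 1.190×10^8 Pa = 119.0 MPa
Total = 29.87 + 54.54 + 119.0 = 203.41 MPa
Pore pressure P_p = λ·σ_v = 0.75 × 203.4 MPa = 152.6 MPa
Effective stress σ' = σ_v − P_p = 203.4 − 152.6 = 50.852 MPa = 0.050852 GPa

0.0509 GPa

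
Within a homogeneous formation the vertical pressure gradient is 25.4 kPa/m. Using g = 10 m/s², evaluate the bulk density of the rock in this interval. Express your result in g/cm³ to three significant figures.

ρ = (dP/dz)/g = 25.4 kPa/m / 10 m/s² = 25400 Pa/m / 10 m/s² = 2540.0 kg/m³
= 2.540 g/cm³

2.54 g/cm³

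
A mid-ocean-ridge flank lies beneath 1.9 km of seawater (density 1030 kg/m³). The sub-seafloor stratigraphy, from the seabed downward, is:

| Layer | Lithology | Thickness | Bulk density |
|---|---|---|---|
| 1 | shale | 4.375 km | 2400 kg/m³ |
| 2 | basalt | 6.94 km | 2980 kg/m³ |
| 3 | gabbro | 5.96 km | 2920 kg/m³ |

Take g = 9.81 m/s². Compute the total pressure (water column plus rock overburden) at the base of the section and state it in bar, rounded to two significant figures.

5000 bar

seawater: 1030 kg/m³ × 9.81 m/s² × 1900 m = 1.920×10^7 Pa = 192.0 bar
shale: 2400 kg/m³ × 9.81 m/s² × 4375 m = 1.030×10^8 Pa = 1030 bar
basalt: 2980 kg/m³ × 9.81 m/s² × 6940 m = 2.029×10^8 Pa = 2029 bar
gabbro: 2920 kg/m³ × 9.81 m/s² × 5960 m = 1.707×10^8 Pa = 1707 bar
Total = 192.0 + 1030 + 2029 + 1707 = 4958.1 bar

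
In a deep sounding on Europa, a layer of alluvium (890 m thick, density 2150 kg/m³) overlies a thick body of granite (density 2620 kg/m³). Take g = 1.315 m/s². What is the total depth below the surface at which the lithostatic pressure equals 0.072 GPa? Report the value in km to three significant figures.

21.1 km

Pressure at base of upper layers: 2150×1.315×890 = 2.516×10^6 Pa = 2.516×10^-3 GPa
Remaining pressure to be supplied by granite: 7.200×10^7 − 2.516×10^6 = 6.948×10^7 Pa
Additional depth in granite = 6.948×10^7 Pa / (2620 kg/m³ × 1.315 m/s²) = 20168 m
Total depth = 890 m + 20168 m = 21058 m
= 21.058 km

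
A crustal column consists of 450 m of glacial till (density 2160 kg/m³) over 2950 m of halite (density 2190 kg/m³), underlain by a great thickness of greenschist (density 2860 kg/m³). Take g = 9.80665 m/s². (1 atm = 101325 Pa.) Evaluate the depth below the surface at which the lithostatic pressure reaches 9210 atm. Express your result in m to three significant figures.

34100 m

Pressure at base of upper layers: 2160×9.80665×450 + 2190×9.80665×2950 = 7.289×10^7 Pa = 719.3 atm
Remaining pressure to be supplied by greenschist: 9.332×10^8 − 7.289×10^7 = 8.603×10^8 Pa
Additional depth in greenschist = 8.603×10^8 Pa / (2860 kg/m³ × 9.80665 m/s²) = 30674 m
Total depth = 3400 m + 30674 m = 34074 m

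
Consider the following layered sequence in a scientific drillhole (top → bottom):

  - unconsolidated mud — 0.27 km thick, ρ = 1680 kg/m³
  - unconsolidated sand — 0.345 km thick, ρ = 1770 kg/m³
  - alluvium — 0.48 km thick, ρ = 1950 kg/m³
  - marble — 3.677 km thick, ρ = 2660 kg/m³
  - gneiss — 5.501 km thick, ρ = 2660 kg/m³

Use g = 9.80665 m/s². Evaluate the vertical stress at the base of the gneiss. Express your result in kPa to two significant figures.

unconsolidated mud: 1680 kg/m³ × 9.80665 m/s² × 270 m = 4.448×10^6 Pa = 4448 kPa
unconsolidated sand: 1770 kg/m³ × 9.80665 m/s² × 345 m = 5.988×10^6 Pa = 5988 kPa
alluvium: 1950 kg/m³ × 9.80665 m/s² × 480 m = 9.179×10^6 Pa = 9179 kPa
marble: 2660 kg/m³ × 9.80665 m/s² × 3677 m = 9.592×10^7 Pa = 95917 kPa
gneiss: 2660 kg/m³ × 9.80665 m/s² × 5501 m = 1.435×10^8 Pa = 1.435×10^5 kPa
Total = 4448 + 5988 + 9179 + 95917 + 1.435×10^5 = 2.5903×10^5 kPa

260000 kPa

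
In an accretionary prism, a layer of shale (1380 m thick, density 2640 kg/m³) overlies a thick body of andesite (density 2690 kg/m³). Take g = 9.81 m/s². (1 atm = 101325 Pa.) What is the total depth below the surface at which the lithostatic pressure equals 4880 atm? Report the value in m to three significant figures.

18800 m

Pressure at base of upper layers: 2640×9.81×1380 = 3.574×10^7 Pa = 352.7 atm
Remaining pressure to be supplied by andesite: 4.945×10^8 − 3.574×10^7 = 4.587×10^8 Pa
Additional depth in andesite = 4.587×10^8 Pa / (2690 kg/m³ × 9.81 m/s²) = 17383 m
Total depth = 1380 m + 17383 m = 18763 m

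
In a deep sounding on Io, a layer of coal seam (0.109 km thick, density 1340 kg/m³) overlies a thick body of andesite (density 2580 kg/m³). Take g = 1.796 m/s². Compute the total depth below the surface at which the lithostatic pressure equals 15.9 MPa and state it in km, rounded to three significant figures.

3.48 km

Pressure at base of upper layers: 1340×1.796×109 = 2.623×10^5 Pa = 0.2623 MPa
Remaining pressure to be supplied by andesite: 1.590×10^7 − 2.623×10^5 = 1.564×10^7 Pa
Additional depth in andesite = 1.564×10^7 Pa / (2580 kg/m³ × 1.796 m/s²) = 3374.8 m
Total depth = 109 m + 3374.8 m = 3483.8 m
= 3.4838 km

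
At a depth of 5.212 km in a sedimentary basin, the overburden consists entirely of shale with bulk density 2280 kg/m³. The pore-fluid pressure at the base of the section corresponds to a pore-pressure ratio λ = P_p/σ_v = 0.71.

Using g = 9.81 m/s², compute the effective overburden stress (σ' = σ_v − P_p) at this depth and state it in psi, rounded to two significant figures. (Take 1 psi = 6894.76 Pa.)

Overburden (lithostatic) stress σ_v:
shale: 2280 kg/m³ × 9.81 m/s² × 5212 m = 1.166×10^8 Pa = 116.6 MPa
Pore pressure P_p = λ·σ_v = 0.71 × 116.6 MPa = 82.77 MPa
Effective stress σ' = σ_v − P_p = 116.6 − 82.77 = 33.807 MPa = 4903.3 psi

4900 psi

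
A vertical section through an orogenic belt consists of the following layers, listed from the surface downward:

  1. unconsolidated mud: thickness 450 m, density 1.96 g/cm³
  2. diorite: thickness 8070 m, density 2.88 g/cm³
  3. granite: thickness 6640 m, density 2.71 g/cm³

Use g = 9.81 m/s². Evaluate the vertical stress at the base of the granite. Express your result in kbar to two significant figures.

4.1 kbar

unconsolidated mud: 1960 kg/m³ × 9.81 m/s² × 450 m = 8.652×10^6 Pa = 0.08652 kbar
diorite: 2880 kg/m³ × 9.81 m/s² × 8070 m = 2.280×10^8 Pa = 2.280 kbar
granite: 2710 kg/m³ × 9.81 m/s² × 6640 m = 1.765×10^8 Pa = 1.765 kbar
Total = 0.08652 + 2.280 + 1.765 = 4.1318 kbar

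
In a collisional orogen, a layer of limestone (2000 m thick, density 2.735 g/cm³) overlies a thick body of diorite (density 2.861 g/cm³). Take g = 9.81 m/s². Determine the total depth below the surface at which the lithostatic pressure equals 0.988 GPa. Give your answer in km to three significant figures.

Pressure at base of upper layers: 2735×9.81×2000 = 5.366×10^7 Pa = 0.05366 GPa
Remaining pressure to be supplied by diorite: 9.880×10^8 − 5.366×10^7 = 9.343×10^8 Pa
Additional depth in diorite = 9.343×10^8 Pa / (2861 kg/m³ × 9.81 m/s²) = 33290 m
Total depth = 2000 m + 33290 m = 35290 m
= 35.290 km

35.3 km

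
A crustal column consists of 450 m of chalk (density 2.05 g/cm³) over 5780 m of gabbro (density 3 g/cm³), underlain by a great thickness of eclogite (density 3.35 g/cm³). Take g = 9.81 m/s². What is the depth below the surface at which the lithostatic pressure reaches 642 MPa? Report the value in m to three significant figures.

Pressure at base of upper layers: 2050×9.81×450 + 3000×9.81×5780 = 1.792×10^8 Pa = 179.2 MPa
Remaining pressure to be supplied by eclogite: 6.420×10^8 − 1.792×10^8 = 4.628×10^8 Pa
Additional depth in eclogite = 4.628×10^8 Pa / (3350 kg/m³ × 9.81 m/s²) = 14084 m
Total depth = 6230 m + 14084 m = 20314 m

20300 m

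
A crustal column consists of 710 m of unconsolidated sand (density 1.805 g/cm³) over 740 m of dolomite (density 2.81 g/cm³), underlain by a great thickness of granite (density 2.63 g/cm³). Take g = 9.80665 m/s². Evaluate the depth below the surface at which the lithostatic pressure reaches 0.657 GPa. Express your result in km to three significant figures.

Pressure at base of upper layers: 1805×9.80665×710 + 2810×9.80665×740 = 3.296×10^7 Pa = 0.03296 GPa
Remaining pressure to be supplied by granite: 6.570×10^8 − 3.296×10^7 = 6.240×10^8 Pa
Additional depth in granite = 6.240×10^8 Pa / (2630 kg/m³ × 9.80665 m/s²) = 24196 m
Total depth = 1450 m + 24196 m = 25646 m
= 25.646 km

25.6 km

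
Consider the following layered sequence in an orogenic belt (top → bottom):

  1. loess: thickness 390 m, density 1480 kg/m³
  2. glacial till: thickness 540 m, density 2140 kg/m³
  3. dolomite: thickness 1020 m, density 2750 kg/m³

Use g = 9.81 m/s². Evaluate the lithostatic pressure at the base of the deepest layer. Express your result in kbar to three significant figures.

loess: 1480 kg/m³ × 9.81 m/s² × 390 m = 5.662×10^6 Pa = 0.05662 kbar
glacial till: 2140 kg/m³ × 9.81 m/s² × 540 m = 1.134×10^7 Pa = 0.1134 kbar
dolomite: 2750 kg/m³ × 9.81 m/s² × 1020 m = 2.752×10^7 Pa = 0.2752 kbar
Total = 0.05662 + 0.1134 + 0.2752 = 0.44516 kbar

0.445 kbar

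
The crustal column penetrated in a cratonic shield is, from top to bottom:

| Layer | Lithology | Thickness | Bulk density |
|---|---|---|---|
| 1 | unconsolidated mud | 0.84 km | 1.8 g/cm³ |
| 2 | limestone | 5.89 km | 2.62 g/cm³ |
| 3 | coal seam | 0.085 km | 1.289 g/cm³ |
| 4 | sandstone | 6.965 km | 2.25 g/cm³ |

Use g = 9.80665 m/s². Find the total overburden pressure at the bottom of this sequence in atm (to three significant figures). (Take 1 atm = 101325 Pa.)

3170 atm

unconsolidated mud: 1800 kg/m³ × 9.80665 m/s² × 840 m = 1.483×10^7 Pa = 146.3 atm
limestone: 2620 kg/m³ × 9.80665 m/s² × 5890 m = 1.513×10^8 Pa = 1494 atm
coal seam: 1289 kg/m³ × 9.80665 m/s² × 85 m = 1.074×10^6 Pa = 10.60 atm
sandstone: 2250 kg/m³ × 9.80665 m/s² × 6965 m = 1.537×10^8 Pa = 1517 atm
Total = 146.3 + 1494 + 10.60 + 1517 = 3167.2 atm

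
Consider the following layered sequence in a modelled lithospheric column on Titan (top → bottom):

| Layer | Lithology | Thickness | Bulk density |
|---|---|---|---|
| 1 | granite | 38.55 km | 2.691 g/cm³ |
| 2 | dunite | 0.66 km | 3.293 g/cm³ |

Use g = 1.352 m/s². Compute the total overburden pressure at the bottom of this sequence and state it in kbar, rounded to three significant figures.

1.43 kbar

granite: 2691 kg/m³ × 1.352 m/s² × 38550 m = 1.403×10^8 Pa = 1.403 kbar
dunite: 3293 kg/m³ × 1.352 m/s² × 660 m = 2.938×10^6 Pa = 0.02938 kbar
Total = 1.403 + 0.02938 = 1.4319 kbar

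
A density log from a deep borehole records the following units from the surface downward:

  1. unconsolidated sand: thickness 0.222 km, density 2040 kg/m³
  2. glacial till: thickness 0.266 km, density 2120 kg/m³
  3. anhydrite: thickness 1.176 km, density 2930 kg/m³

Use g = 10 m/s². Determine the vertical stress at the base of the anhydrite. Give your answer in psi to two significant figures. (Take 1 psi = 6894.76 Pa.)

6500 psi

unconsolidated sand: 2040 kg/m³ × 10 m/s² × 222 m = 4.529×10^6 Pa = 656.8 psi
glacial till: 2120 kg/m³ × 10 m/s² × 266 m = 5.639×10^6 Pa = 817.9 psi
anhydrite: 2930 kg/m³ × 10 m/s² × 1176 m = 3.446×10^7 Pa = 4998 psi
Total = 656.8 + 817.9 + 4998 = 6472.3 psi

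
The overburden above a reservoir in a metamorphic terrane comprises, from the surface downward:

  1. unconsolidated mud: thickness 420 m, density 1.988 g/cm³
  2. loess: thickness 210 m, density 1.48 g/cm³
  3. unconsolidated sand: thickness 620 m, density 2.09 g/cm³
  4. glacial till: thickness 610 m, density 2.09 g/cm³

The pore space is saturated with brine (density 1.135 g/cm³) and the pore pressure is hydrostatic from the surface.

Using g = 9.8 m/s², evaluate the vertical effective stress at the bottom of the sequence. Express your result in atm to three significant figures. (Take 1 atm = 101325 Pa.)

155 atm

Overburden (lithostatic) stress σ_v:
unconsolidated mud: 1988 kg/m³ × 9.8 m/s² × 420 m = 8.183×10^6 Pa = 8.183 MPa
loess: 1480 kg/m³ × 9.8 m/s² × 210 m = 3.046×10^6 Pa = 3.046 MPa
unconsolidated sand: 2090 kg/m³ × 9.8 m/s² × 620 m = 1.270×10^7 Pa = 12.70 MPa
glacial till: 2090 kg/m³ × 9.8 m/s² × 610 m = 1.249×10^7 Pa = 12.49 MPa
Total = 8.183 + 3.046 + 12.70 + 12.49 = 36.421 MPa
Pore pressure P_p = 1135 kg/m³ × 9.8 m/s² × 1860 m = 2.069×10^7 Pa = 20.69 MPa
Effective stress σ' = σ_v − P_p = 36.42 − 20.69 = 15.733 MPa = 155.27 atm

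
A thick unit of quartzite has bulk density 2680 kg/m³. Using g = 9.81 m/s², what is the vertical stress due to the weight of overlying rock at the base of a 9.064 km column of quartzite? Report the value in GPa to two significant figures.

0.24 GPa

quartzite: 2680 kg/m³ × 9.81 m/s² × 9064 m = 2.383×10^8 Pa = 0.2383 GPa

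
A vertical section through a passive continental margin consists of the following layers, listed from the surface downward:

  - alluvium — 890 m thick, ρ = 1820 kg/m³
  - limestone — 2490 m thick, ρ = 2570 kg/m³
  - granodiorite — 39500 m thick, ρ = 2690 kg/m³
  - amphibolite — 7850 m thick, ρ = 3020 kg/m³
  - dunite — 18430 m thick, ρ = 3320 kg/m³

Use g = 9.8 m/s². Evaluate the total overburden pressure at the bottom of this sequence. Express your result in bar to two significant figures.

alluvium: 1820 kg/m³ × 9.8 m/s² × 890 m = 1.587×10^7 Pa = 158.7 bar
limestone: 2570 kg/m³ × 9.8 m/s² × 2490 m = 6.271×10^7 Pa = 627.1 bar
granodiorite: 2690 kg/m³ × 9.8 m/s² × 39500 m = 1.041×10^9 Pa = 10413 bar
amphibolite: 3020 kg/m³ × 9.8 m/s² × 7850 m = 2.323×10^8 Pa = 2323 bar
dunite: 3320 kg/m³ × 9.8 m/s² × 18430 m = 5.996×10^8 Pa = 5996 bar
Total = 158.7 + 627.1 + 10413 + 2323 + 5996 = 19519 bar

20000 bar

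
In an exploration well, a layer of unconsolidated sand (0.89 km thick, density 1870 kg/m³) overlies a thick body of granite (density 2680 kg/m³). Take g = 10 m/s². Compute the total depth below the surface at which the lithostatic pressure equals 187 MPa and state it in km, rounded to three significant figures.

7.25 km

Pressure at base of upper layers: 1870×10×890 = 1.664×10^7 Pa = 16.64 MPa
Remaining pressure to be supplied by granite: 1.870×10^8 − 1.664×10^7 = 1.704×10^8 Pa
Additional depth in granite = 1.704×10^8 Pa / (2680 kg/m³ × 10 m/s²) = 6356.6 m
Total depth = 890 m + 6356.6 m = 7246.6 m
= 7.2466 km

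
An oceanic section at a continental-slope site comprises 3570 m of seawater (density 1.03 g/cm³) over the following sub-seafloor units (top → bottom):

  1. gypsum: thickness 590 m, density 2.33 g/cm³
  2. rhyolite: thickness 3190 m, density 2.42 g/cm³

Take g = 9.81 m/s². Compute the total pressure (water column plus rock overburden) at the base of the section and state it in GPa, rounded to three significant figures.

seawater: 1030 kg/m³ × 9.81 m/s² × 3570 m = 3.607×10^7 Pa = 0.03607 GPa
gypsum: 2330 kg/m³ × 9.81 m/s² × 590 m = 1.349×10^7 Pa = 0.01349 GPa
rhyolite: 2420 kg/m³ × 9.81 m/s² × 3190 m = 7.573×10^7 Pa = 0.07573 GPa
Total = 0.03607 + 0.01349 + 0.07573 = 0.12529 GPa

0.125 GPa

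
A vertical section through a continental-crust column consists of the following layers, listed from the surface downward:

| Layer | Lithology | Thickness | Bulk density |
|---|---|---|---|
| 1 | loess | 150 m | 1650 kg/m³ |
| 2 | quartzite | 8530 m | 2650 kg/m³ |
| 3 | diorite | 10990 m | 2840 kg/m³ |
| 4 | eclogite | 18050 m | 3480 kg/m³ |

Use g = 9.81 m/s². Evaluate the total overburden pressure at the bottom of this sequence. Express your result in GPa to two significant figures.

1.1 GPa

loess: 1650 kg/m³ × 9.81 m/s² × 150 m = 2.428×10^6 Pa = 2.428×10^-3 GPa
quartzite: 2650 kg/m³ × 9.81 m/s² × 8530 m = 2.218×10^8 Pa = 0.2218 GPa
diorite: 2840 kg/m³ × 9.81 m/s² × 10990 m = 3.062×10^8 Pa = 0.3062 GPa
eclogite: 3480 kg/m³ × 9.81 m/s² × 18050 m = 6.162×10^8 Pa = 0.6162 GPa
Total = 2.428×10^-3 + 0.2218 + 0.3062 + 0.6162 = 1.1466 GPa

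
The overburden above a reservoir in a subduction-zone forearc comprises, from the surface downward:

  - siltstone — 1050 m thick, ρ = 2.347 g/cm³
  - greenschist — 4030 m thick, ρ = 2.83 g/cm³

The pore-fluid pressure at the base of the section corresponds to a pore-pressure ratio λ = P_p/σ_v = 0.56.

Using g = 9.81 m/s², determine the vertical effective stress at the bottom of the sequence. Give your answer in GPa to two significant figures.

Overburden (lithostatic) stress σ_v:
siltstone: 2347 kg/m³ × 9.81 m/s² × 1050 m = 2.418×10^7 Pa = 24.18 MPa
greenschist: 2830 kg/m³ × 9.81 m/s² × 4030 m = 1.119×10^8 Pa = 111.9 MPa
Total = 24.18 + 111.9 = 136.06 MPa
Pore pressure P_p = λ·σ_v = 0.56 × 136.1 MPa = 76.19 MPa
Effective stress σ' = σ_v − P_p = 136.1 − 76.19 = 59.865 MPa = 0.059865 GPa

0.060 GPa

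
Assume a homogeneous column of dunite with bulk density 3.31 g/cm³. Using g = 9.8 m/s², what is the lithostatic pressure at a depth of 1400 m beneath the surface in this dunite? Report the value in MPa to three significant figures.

dunite: 3310 kg/m³ × 9.8 m/s² × 1400 m = 4.541×10^7 Pa = 45.41 MPa

45.4 MPa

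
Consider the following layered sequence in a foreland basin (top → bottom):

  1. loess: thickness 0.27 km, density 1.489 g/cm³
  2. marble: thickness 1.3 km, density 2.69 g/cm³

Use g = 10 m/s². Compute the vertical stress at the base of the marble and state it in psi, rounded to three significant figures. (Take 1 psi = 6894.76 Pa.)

5660 psi

loess: 1489 kg/m³ × 10 m/s² × 270 m = 4.020×10^6 Pa = 583.1 psi
marble: 2690 kg/m³ × 10 m/s² × 1300 m = 3.497×10^7 Pa = 5072 psi
Total = 583.1 + 5072 = 5655.1 psi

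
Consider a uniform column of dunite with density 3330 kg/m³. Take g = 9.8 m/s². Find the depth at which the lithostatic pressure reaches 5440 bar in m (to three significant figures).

h = P/(ρg) = 5440 bar / (3330 kg/m³ × 9.8 m/s²) = 5.440×10^8 Pa / 32634 Pa/m = 16670 m

16700 m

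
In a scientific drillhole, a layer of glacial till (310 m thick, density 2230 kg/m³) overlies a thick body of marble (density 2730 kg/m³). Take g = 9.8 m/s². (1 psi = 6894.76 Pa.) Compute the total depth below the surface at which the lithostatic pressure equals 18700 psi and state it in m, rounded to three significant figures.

4880 m

Pressure at base of upper layers: 2230×9.8×310 = 6.775×10^6 Pa = 982.6 psi
Remaining pressure to be supplied by marble: 1.289×10^8 − 6.775×10^6 = 1.222×10^8 Pa
Additional depth in marble = 1.222×10^8 Pa / (2730 kg/m³ × 9.8 m/s²) = 4565.9 m
Total depth = 310 m + 4565.9 m = 4875.9 m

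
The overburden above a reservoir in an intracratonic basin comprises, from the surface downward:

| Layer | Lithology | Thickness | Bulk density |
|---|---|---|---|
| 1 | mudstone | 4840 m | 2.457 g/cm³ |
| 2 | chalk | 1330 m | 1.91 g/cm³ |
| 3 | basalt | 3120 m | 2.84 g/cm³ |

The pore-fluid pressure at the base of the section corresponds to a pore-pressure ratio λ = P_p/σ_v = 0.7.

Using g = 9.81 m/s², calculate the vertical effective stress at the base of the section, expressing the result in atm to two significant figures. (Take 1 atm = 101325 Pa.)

Overburden (lithostatic) stress σ_v:
mudstone: 2457 kg/m³ × 9.81 m/s² × 4840 m = 1.167×10^8 Pa = 116.7 MPa
chalk: 1910 kg/m³ × 9.81 m/s² × 1330 m = 2.492×10^7 Pa = 24.92 MPa
basalt: 2840 kg/m³ × 9.81 m/s² × 3120 m = 8.692×10^7 Pa = 86.92 MPa
Total = 116.7 + 24.92 + 86.92 = 228.50 MPa
Pore pressure P_p = λ·σ_v = 0.7 × 228.5 MPa = 160.0 MPa
Effective stress σ' = σ_v − P_p = 228.5 − 160.0 = 68.551 MPa = 676.55 atm

680 atm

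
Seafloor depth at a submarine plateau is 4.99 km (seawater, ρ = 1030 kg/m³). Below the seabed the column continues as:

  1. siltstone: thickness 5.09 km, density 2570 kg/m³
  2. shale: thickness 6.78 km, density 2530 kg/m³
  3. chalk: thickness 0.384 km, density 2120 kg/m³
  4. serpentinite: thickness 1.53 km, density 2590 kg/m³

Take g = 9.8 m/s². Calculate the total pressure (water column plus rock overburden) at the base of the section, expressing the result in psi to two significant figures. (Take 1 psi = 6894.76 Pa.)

seawater: 1030 kg/m³ × 9.8 m/s² × 4990 m = 5.037×10^7 Pa = 7305 psi
siltstone: 2570 kg/m³ × 9.8 m/s² × 5090 m = 1.282×10^8 Pa = 18593 psi
shale: 2530 kg/m³ × 9.8 m/s² × 6780 m = 1.681×10^8 Pa = 24381 psi
chalk: 2120 kg/m³ × 9.8 m/s² × 384 m = 7.978×10^6 Pa = 1157 psi
serpentinite: 2590 kg/m³ × 9.8 m/s² × 1530 m = 3.883×10^7 Pa = 5632 psi
Total = 7305 + 18593 + 24381 + 1157 + 5632 = 57070 psi

57000 psi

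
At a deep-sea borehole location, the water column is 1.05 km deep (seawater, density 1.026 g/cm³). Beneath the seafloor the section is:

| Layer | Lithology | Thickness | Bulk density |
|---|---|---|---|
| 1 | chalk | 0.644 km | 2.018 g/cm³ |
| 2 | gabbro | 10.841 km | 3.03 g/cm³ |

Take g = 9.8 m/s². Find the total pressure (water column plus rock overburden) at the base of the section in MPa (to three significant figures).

seawater: 1026 kg/m³ × 9.8 m/s² × 1050 m = 1.056×10^7 Pa = 10.56 MPa
chalk: 2018 kg/m³ × 9.8 m/s² × 644 m = 1.274×10^7 Pa = 12.74 MPa
gabbro: 3030 kg/m³ × 9.8 m/s² × 10841 m = 3.219×10^8 Pa = 321.9 MPa
Total = 10.56 + 12.74 + 321.9 = 345.21 MPa

345 MPa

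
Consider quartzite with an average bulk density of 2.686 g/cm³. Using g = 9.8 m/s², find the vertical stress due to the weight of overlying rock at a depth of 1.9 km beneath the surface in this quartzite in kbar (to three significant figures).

quartzite: 2686 kg/m³ × 9.8 m/s² × 1900 m = 5.001×10^7 Pa = 0.5001 kbar

0.500 kbar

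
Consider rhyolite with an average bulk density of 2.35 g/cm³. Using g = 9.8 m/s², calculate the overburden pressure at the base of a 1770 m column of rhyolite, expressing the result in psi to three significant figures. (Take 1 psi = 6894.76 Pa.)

rhyolite: 2350 kg/m³ × 9.8 m/s² × 1770 m = 4.076×10^7 Pa = 5912 psi

5910 psi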